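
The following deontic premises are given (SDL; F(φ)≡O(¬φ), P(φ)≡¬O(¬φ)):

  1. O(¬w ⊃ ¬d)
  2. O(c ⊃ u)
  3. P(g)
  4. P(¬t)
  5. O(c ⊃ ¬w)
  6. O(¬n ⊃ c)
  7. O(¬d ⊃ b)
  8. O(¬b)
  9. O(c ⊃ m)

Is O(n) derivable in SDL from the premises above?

Yes

Premise 8 gives O(¬b).
The contrapositive of premise 7 (O(¬d ⊃ b)) is O(¬b ⊃ d), and O(¬b) is already established, so O(d).
The contrapositive of premise 1 (O(¬w ⊃ ¬d)) is O(d ⊃ w), and O(d) is already established, so O(w).
Premise 5, O(c ⊃ ¬w), contraposes to O(w ⊃ ¬c); with O(w) we get O(¬c).
Premise 6, O(¬n ⊃ c), contraposes to O(¬c ⊃ n); with O(¬c) we get O(n).
Premises 2, 3, 4, 9 do not contribute to this derivation.
So O(n) follows.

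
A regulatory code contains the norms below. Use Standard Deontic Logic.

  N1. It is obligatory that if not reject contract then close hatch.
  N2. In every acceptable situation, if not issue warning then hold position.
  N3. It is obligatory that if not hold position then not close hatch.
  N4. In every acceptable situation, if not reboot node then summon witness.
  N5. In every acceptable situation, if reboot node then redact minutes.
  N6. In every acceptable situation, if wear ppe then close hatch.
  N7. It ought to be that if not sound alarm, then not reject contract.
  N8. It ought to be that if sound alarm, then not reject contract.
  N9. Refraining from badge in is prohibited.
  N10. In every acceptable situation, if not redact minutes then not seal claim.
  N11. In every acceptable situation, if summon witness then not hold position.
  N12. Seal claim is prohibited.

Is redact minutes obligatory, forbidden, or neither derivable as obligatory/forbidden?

By case analysis on sound_alarm: premise 8 gives O(sound_alarm → ¬reject_contract) and premise 7 gives O(¬sound_alarm → ¬reject_contract), so O(¬reject_contract) either way.
Applying K to premise 1 (O(¬reject_contract → close_hatch)) and O(¬reject_contract) yields O(close_hatch).
Premise 3 is O(¬hold_position → ¬close_hatch); contrapositively O(close_hatch → hold_position). Since O(close_hatch) holds, K gives O(hold_position).
Premise 11, O(summon_witness → ¬hold_position), contraposes to O(hold_position → ¬summon_witness); with O(hold_position) we get O(¬summon_witness).
The contrapositive of premise 4 (O(¬reboot_node → summon_witness)) is O(¬summon_witness → reboot_node), and O(¬summon_witness) is already established, so O(reboot_node).
Applying K to premise 5 (O(reboot_node → redact_minutes)) and O(reboot_node) yields O(redact_minutes).
Premises 2, 6, 9, 10, 12 do not contribute to this derivation.
Hence redact_minutes is obligatory.

Obligatory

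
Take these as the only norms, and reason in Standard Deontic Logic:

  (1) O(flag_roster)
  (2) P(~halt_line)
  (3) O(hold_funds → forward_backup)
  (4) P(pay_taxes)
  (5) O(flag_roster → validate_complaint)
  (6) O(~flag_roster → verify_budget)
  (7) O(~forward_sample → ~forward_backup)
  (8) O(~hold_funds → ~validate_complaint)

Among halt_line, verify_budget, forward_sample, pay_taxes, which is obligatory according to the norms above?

Premise 1 states O(flag_roster) outright.
From O(flag_roster) and premise 5, O(flag_roster → validate_complaint), we obtain O(validate_complaint).
Premise 8 is O(~hold_funds → ~validate_complaint); contrapositively O(validate_complaint → hold_funds). Since O(validate_complaint) holds, K gives O(hold_funds).
With premise 3, O(hold_funds → forward_backup), the K-axiom yields O(forward_backup).
Premise 7 is O(~forward_sample → ~forward_backup); contrapositively O(forward_backup → forward_sample). Since O(forward_backup) holds, K gives O(forward_sample).
So O(forward_sample) holds — forward_sample is obligatory. None of the other listed options is made obligatory by any chain of premises.

forward_sample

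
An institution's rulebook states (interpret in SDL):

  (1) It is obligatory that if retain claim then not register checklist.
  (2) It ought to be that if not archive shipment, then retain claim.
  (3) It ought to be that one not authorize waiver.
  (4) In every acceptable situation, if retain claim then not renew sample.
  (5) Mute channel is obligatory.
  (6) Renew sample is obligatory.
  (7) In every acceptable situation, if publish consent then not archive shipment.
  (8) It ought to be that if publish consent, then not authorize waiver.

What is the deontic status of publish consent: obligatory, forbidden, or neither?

Premise 6 states O(renew_sample) outright.
The contrapositive of premise 4 (O(retain_claim → ¬renew_sample)) is O(renew_sample → ¬retain_claim), and O(renew_sample) is already established, so O(¬retain_claim).
The contrapositive of premise 2 (O(¬archive_shipment → retain_claim)) is O(¬retain_claim → archive_shipment), and O(¬retain_claim) is already established, so O(archive_shipment).
Premise 7, O(publish_consent → ¬archive_shipment), contraposes to O(archive_shipment → ¬publish_consent); with O(archive_shipment) we get O(¬publish_consent).
Premises 1, 3, 5, 8 do not contribute to this derivation.
Thus O(¬publish_consent), which is F(publish_consent): publish_consent is forbidden.

Forbidden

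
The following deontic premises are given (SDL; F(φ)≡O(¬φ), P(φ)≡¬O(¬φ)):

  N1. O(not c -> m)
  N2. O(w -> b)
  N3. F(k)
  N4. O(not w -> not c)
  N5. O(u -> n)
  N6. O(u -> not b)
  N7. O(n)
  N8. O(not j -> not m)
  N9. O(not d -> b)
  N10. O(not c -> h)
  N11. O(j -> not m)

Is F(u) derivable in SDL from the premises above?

Yes

Premises 8 and 11 cover both cases: O(not j -> not m) and O(j -> not m). Since not j ∨ j is a tautology, O(not m) follows.
Premise 1, O(not c -> m), contraposes to O(not m -> c); with O(not m) we get O(c).
The contrapositive of premise 4 (O(not w -> not c)) is O(c -> w), and O(c) is already established, so O(w).
Applying K to premise 2 (O(w -> b)) and O(w) yields O(b).
Premise 6, O(u -> not b), contraposes to O(b -> not u); with O(b) we get O(not u).
Premises 3, 5, 7, 9, 10 do not contribute to this derivation.
So O(not u) holds, i.e. F(u). The claim follows.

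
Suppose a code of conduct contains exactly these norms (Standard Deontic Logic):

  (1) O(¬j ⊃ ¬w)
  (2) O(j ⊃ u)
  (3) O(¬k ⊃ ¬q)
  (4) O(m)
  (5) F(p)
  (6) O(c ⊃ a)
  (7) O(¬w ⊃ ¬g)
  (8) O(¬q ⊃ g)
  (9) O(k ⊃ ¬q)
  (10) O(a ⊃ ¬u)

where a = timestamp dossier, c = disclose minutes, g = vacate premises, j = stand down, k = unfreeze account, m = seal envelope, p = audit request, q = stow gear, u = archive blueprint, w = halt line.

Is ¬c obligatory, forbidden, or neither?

Premises 9 and 3 cover both cases: O(k ⊃ ¬q) and O(¬k ⊃ ¬q). Since k ∨ ¬k is a tautology, O(¬q) follows.
With premise 8, O(¬q ⊃ g), the K-axiom yields O(g).
The contrapositive of premise 7 (O(¬w ⊃ ¬g)) is O(g ⊃ w), and O(g) is already established, so O(w).
Premise 1 is O(¬j ⊃ ¬w); contrapositively O(w ⊃ j). Since O(w) holds, K gives O(j).
Premise 2 is O(j ⊃ u); since O(j), deontic closure gives O(u).
Premise 10, O(a ⊃ ¬u), contraposes to O(u ⊃ ¬a); with O(u) we get O(¬a).
Premise 6 is O(c ⊃ a); contrapositively O(¬a ⊃ ¬c). Since O(¬a) holds, K gives O(¬c).
Premises 4, 5 do not contribute to this derivation.
Hence ¬c is obligatory.

Obligatory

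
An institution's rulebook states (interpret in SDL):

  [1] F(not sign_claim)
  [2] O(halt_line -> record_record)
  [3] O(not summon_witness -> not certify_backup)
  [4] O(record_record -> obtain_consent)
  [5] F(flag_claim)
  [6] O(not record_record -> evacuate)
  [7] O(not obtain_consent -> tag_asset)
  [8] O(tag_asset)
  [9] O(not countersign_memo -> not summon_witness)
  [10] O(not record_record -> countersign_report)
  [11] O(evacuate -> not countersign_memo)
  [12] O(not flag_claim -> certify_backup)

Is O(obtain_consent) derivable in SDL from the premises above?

Yes

Premise 5, F(flag_claim), is equivalent to O(not flag_claim).
Premise 12 is O(not flag_claim -> certify_backup); since O(not flag_claim), deontic closure gives O(certify_backup).
The contrapositive of premise 3 (O(not summon_witness -> not certify_backup)) is O(certify_backup -> summon_witness), and O(certify_backup) is already established, so O(summon_witness).
Premise 9, O(not countersign_memo -> not summon_witness), contraposes to O(summon_witness -> countersign_memo); with O(summon_witness) we get O(countersign_memo).
Premise 11 is O(evacuate -> not countersign_memo); contrapositively O(countersign_memo -> not evacuate). Since O(countersign_memo) holds, K gives O(not evacuate).
Premise 6, O(not record_record -> evacuate), contraposes to O(not evacuate -> record_record); with O(not evacuate) we get O(record_record).
Applying K to premise 4 (O(record_record -> obtain_consent)) and O(record_record) yields O(obtain_consent).
Premises 1, 2, 7, 8, 10 do not contribute to this derivation.
So O(obtain_consent) follows.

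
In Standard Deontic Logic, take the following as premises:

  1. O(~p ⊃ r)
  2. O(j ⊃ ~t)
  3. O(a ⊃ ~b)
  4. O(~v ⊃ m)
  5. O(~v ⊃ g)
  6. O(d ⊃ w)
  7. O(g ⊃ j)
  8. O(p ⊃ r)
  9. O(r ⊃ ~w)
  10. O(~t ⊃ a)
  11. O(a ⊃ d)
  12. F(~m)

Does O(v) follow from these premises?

Premises 1 and 8 cover both cases: O(~p ⊃ r) and O(p ⊃ r). Since ~p ∨ p is a tautology, O(r) follows.
Premise 9 is O(r ⊃ ~w); since O(r), deontic closure gives O(~w).
The contrapositive of premise 6 (O(d ⊃ w)) is O(~w ⊃ ~d), and O(~w) is already established, so O(~d).
Premise 11, O(a ⊃ d), contraposes to O(~d ⊃ ~a); with O(~d) we get O(~a).
Premise 10, O(~t ⊃ a), contraposes to O(~a ⊃ t); with O(~a) we get O(t).
The contrapositive of premise 2 (O(j ⊃ ~t)) is O(t ⊃ ~j), and O(t) is already established, so O(~j).
Premise 7, O(g ⊃ j), contraposes to O(~j ⊃ ~g); with O(~j) we get O(~g).
Premise 5, O(~v ⊃ g), contraposes to O(~g ⊃ v); with O(~g) we get O(v).
Premises 3, 4, 12 do not contribute to this derivation.
So O(v) follows.

Yes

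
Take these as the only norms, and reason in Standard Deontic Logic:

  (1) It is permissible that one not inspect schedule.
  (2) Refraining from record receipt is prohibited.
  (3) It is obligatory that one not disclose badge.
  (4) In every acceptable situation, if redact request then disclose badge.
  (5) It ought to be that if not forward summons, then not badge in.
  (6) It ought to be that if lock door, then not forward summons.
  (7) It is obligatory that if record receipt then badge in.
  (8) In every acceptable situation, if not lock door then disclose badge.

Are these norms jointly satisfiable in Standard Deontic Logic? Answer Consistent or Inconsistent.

Inconsistent

Premise 2, F(¬record_receipt), is equivalent to O(record_receipt).
From O(record_receipt) and premise 7, O(record_receipt → badge_in), we obtain O(badge_in).
The contrapositive of premise 5 (O(¬forward_summons → ¬badge_in)) is O(badge_in → forward_summons), and O(badge_in) is already established, so O(forward_summons).
Premise 6, O(lock_door → ¬forward_summons), contraposes to O(forward_summons → ¬lock_door); with O(forward_summons) we get O(¬lock_door).
Premise 8 is O(¬lock_door → disclose_badge); since O(¬lock_door), deontic closure gives O(disclose_badge).
Yet premise 3 states O(¬disclose_badge).
We now have both O(disclose_badge) and O(¬disclose_badge) — disclose_badge is simultaneously obligatory and forbidden, violating the D-axiom.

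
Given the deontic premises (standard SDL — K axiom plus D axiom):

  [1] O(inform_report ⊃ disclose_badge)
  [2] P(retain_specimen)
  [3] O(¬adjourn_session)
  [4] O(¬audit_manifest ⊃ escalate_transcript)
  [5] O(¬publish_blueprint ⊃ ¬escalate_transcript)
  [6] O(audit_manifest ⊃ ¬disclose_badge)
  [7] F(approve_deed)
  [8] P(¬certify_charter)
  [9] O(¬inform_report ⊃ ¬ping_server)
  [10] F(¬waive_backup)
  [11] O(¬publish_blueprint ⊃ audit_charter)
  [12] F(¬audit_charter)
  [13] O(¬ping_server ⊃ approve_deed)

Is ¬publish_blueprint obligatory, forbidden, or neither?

Forbidden

Premise 7 is F(approve_deed), i.e. O(¬approve_deed).
Premise 13, O(¬ping_server ⊃ approve_deed), contraposes to O(¬approve_deed ⊃ ping_server); with O(¬approve_deed) we get O(ping_server).
Premise 9 is O(¬inform_report ⊃ ¬ping_server); contrapositively O(ping_server ⊃ inform_report). Since O(ping_server) holds, K gives O(inform_report).
Premise 1 is O(inform_report ⊃ disclose_badge); since O(inform_report), deontic closure gives O(disclose_badge).
Premise 6, O(audit_manifest ⊃ ¬disclose_badge), contraposes to O(disclose_badge ⊃ ¬audit_manifest); with O(disclose_badge) we get O(¬audit_manifest).
From O(¬audit_manifest) and premise 4, O(¬audit_manifest ⊃ escalate_transcript), we obtain O(escalate_transcript).
The contrapositive of premise 5 (O(¬publish_blueprint ⊃ ¬escalate_transcript)) is O(escalate_transcript ⊃ publish_blueprint), and O(escalate_transcript) is already established, so O(publish_blueprint).
Premises 2, 3, 8, 10, 11, 12 do not contribute to this derivation.
Thus O(publish_blueprint), which is F(¬publish_blueprint): ¬publish_blueprint is forbidden.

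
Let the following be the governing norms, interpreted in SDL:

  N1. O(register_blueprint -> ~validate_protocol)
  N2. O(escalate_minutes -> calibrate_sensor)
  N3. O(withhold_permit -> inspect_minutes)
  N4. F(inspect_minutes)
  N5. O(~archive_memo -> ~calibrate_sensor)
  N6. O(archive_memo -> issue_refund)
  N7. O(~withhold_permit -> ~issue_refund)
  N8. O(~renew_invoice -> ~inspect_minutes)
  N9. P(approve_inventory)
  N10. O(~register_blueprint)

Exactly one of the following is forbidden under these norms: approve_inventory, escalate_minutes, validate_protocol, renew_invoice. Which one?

Premise 4, F(inspect_minutes), is equivalent to O(~inspect_minutes).
Premise 3 is O(withhold_permit -> inspect_minutes); contrapositively O(~inspect_minutes -> ~withhold_permit). Since O(~inspect_minutes) holds, K gives O(~withhold_permit).
Premise 7 is O(~withhold_permit -> ~issue_refund); since O(~withhold_permit), deontic closure gives O(~issue_refund).
Premise 6, O(archive_memo -> issue_refund), contraposes to O(~issue_refund -> ~archive_memo); with O(~issue_refund) we get O(~archive_memo).
From O(~archive_memo) and premise 5, O(~archive_memo -> ~calibrate_sensor), we obtain O(~calibrate_sensor).
Premise 2, O(escalate_minutes -> calibrate_sensor), contraposes to O(~calibrate_sensor -> ~escalate_minutes); with O(~calibrate_sensor) we get O(~escalate_minutes).
So O(~escalate_minutes) holds, i.e. escalate_minutes is forbidden. None of the other listed options is forbidden under the premises.

escalate_minutes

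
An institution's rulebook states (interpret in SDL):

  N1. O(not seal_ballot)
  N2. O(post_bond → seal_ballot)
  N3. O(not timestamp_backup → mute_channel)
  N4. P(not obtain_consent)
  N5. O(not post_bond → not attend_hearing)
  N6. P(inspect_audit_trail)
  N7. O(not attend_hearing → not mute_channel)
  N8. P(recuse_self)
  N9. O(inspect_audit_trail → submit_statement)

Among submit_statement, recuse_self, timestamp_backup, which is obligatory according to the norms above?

timestamp_backup

From premise 1 we have O(not seal_ballot).
Premise 2 is O(post_bond → seal_ballot); contrapositively O(not seal_ballot → not post_bond). Since O(not seal_ballot) holds, K gives O(not post_bond).
From O(not post_bond) and premise 5, O(not post_bond → not attend_hearing), we obtain O(not attend_hearing).
With premise 7, O(not attend_hearing → not mute_channel), the K-axiom yields O(not mute_channel).
The contrapositive of premise 3 (O(not timestamp_backup → mute_channel)) is O(not mute_channel → timestamp_backup), and O(not mute_channel) is already established, so O(timestamp_backup).
So O(timestamp_backup) holds — timestamp_backup is obligatory. None of the other listed options is made obligatory by any chain of premises.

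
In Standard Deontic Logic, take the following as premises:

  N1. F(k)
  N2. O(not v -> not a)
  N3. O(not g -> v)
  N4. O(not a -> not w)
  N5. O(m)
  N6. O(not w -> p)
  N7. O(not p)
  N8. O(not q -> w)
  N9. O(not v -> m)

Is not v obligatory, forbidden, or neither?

Forbidden

From premise 7 we have O(not p).
Premise 6 is O(not w -> p); contrapositively O(not p -> w). Since O(not p) holds, K gives O(w).
Premise 4, O(not a -> not w), contraposes to O(w -> a); with O(w) we get O(a).
Premise 2 is O(not v -> not a); contrapositively O(a -> v). Since O(a) holds, K gives O(v).
Premises 1, 3, 5, 8, 9 do not contribute to this derivation.
Thus O(v), which is F(not v): not v is forbidden.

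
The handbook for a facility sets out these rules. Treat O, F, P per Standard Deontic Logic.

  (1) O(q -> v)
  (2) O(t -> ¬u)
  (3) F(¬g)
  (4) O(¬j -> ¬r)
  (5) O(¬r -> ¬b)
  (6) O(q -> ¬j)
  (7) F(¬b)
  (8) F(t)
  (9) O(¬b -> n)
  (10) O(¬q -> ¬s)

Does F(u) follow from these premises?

No

Premise 2 is O(t -> ¬u), but O(t) is not derivable from the premises, so it does not yield O(¬u).
No other premise forces O(¬u). An ideal world satisfying every premise can still have u true, so F(u) is not derivable.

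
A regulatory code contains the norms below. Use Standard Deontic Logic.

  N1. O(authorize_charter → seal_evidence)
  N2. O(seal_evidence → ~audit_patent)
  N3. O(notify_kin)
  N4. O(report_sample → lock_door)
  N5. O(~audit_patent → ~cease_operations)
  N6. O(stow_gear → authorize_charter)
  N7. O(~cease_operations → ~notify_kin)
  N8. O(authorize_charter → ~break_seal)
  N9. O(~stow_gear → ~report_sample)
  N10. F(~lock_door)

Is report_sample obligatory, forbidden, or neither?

Forbidden

Premise 3 gives O(notify_kin).
The contrapositive of premise 7 (O(~cease_operations → ~notify_kin)) is O(notify_kin → cease_operations), and O(notify_kin) is already established, so O(cease_operations).
The contrapositive of premise 5 (O(~audit_patent → ~cease_operations)) is O(cease_operations → audit_patent), and O(cease_operations) is already established, so O(audit_patent).
Premise 2, O(seal_evidence → ~audit_patent), contraposes to O(audit_patent → ~seal_evidence); with O(audit_patent) we get O(~seal_evidence).
The contrapositive of premise 1 (O(authorize_charter → seal_evidence)) is O(~seal_evidence → ~authorize_charter), and O(~seal_evidence) is already established, so O(~authorize_charter).
Premise 6, O(stow_gear → authorize_charter), contraposes to O(~authorize_charter → ~stow_gear); with O(~authorize_charter) we get O(~stow_gear).
Premise 9 is O(~stow_gear → ~report_sample); since O(~stow_gear), deontic closure gives O(~report_sample).
Premises 4, 8, 10 do not contribute to this derivation.
Thus O(~report_sample), which is F(report_sample): report_sample is forbidden.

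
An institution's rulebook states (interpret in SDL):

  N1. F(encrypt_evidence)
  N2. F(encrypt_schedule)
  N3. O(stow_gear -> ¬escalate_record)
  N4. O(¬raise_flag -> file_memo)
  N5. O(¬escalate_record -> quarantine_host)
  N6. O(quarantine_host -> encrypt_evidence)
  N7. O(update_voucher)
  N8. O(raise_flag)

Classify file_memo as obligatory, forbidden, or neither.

Premise 4 is O(¬raise_flag -> file_memo), but O(¬raise_flag) is not derivable from the premises, so it does not yield O(file_memo).
No premise or chain of K-axiom applications forces O(file_memo), and none forces O(¬file_memo). So file_memo is neither obligatory nor forbidden under these norms.

Neither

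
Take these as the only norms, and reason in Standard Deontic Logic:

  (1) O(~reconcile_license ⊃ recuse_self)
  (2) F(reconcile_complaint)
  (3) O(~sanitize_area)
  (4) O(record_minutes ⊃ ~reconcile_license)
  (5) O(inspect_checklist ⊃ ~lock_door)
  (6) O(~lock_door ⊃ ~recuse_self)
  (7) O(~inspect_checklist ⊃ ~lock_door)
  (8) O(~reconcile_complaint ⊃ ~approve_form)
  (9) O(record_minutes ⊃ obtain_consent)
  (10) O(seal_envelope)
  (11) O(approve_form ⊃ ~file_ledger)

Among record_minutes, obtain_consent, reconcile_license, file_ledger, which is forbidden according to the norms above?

Premises 7 and 5 are O(~inspect_checklist ⊃ ~lock_door) and O(inspect_checklist ⊃ ~lock_door); every ideal world satisfies ~inspect_checklist or inspect_checklist, so in either case ~lock_door holds — hence O(~lock_door).
Premise 6 is O(~lock_door ⊃ ~recuse_self); since O(~lock_door), deontic closure gives O(~recuse_self).
The contrapositive of premise 1 (O(~reconcile_license ⊃ recuse_self)) is O(~recuse_self ⊃ reconcile_license), and O(~recuse_self) is already established, so O(reconcile_license).
Premise 4 is O(record_minutes ⊃ ~reconcile_license); contrapositively O(reconcile_license ⊃ ~record_minutes). Since O(reconcile_license) holds, K gives O(~record_minutes).
So O(~record_minutes) holds, i.e. record_minutes is forbidden. None of the other listed options is forbidden under the premises.

record_minutes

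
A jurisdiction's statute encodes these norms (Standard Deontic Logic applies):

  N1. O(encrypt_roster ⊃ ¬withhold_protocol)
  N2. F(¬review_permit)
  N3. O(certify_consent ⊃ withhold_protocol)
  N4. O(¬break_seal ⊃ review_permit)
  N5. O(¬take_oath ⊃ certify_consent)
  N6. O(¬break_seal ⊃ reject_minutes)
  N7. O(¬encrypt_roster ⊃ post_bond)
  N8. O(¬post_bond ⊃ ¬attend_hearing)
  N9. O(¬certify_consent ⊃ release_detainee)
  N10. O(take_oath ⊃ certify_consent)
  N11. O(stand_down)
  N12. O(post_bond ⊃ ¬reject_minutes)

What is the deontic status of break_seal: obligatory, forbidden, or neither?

Obligatory

Premises 10 and 5 cover both cases: O(take_oath ⊃ certify_consent) and O(¬take_oath ⊃ certify_consent). Since take_oath ∨ ¬take_oath is a tautology, O(certify_consent) follows.
With premise 3, O(certify_consent ⊃ withhold_protocol), the K-axiom yields O(withhold_protocol).
Premise 1 is O(encrypt_roster ⊃ ¬withhold_protocol); contrapositively O(withhold_protocol ⊃ ¬encrypt_roster). Since O(withhold_protocol) holds, K gives O(¬encrypt_roster).
With premise 7, O(¬encrypt_roster ⊃ post_bond), the K-axiom yields O(post_bond).
Premise 12 is O(post_bond ⊃ ¬reject_minutes); since O(post_bond), deontic closure gives O(¬reject_minutes).
Premise 6, O(¬break_seal ⊃ reject_minutes), contraposes to O(¬reject_minutes ⊃ break_seal); with O(¬reject_minutes) we get O(break_seal).
Premises 2, 4, 8, 9, 11 do not contribute to this derivation.
Hence break_seal is obligatory.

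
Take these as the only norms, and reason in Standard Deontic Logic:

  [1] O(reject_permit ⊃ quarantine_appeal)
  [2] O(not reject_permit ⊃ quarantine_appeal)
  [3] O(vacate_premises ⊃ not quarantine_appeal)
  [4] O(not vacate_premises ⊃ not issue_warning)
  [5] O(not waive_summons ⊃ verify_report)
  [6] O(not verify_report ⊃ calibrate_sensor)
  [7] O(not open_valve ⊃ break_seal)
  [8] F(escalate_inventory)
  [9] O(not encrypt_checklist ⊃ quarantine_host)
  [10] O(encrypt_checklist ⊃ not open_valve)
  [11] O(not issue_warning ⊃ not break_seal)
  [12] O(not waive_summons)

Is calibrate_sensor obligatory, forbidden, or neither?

Neither

Premise 6 is O(not verify_report ⊃ calibrate_sensor), but O(not verify_report) is not derivable from the premises, so it does not yield O(calibrate_sensor).
No premise or chain of K-axiom applications forces O(calibrate_sensor), and none forces O(not calibrate_sensor). So calibrate_sensor is neither obligatory nor forbidden under these norms.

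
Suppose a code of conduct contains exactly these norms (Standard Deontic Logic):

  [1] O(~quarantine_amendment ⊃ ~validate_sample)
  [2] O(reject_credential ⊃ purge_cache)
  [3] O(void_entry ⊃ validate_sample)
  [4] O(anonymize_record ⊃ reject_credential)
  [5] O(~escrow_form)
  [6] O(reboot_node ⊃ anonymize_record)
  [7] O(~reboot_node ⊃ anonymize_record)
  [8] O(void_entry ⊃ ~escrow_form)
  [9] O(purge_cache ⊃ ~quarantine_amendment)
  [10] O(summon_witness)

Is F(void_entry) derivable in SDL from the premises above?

By case analysis on reboot_node: premise 6 gives O(reboot_node ⊃ anonymize_record) and premise 7 gives O(~reboot_node ⊃ anonymize_record), so O(anonymize_record) either way.
Applying K to premise 4 (O(anonymize_record ⊃ reject_credential)) and O(anonymize_record) yields O(reject_credential).
From O(reject_credential) and premise 2, O(reject_credential ⊃ purge_cache), we obtain O(purge_cache).
With premise 9, O(purge_cache ⊃ ~quarantine_amendment), the K-axiom yields O(~quarantine_amendment).
With premise 1, O(~quarantine_amendment ⊃ ~validate_sample), the K-axiom yields O(~validate_sample).
Premise 3 is O(void_entry ⊃ validate_sample); contrapositively O(~validate_sample ⊃ ~void_entry). Since O(~validate_sample) holds, K gives O(~void_entry).
Premises 5, 8, 10 do not contribute to this derivation.
So O(~void_entry) holds, i.e. F(void_entry). The claim follows.

Yes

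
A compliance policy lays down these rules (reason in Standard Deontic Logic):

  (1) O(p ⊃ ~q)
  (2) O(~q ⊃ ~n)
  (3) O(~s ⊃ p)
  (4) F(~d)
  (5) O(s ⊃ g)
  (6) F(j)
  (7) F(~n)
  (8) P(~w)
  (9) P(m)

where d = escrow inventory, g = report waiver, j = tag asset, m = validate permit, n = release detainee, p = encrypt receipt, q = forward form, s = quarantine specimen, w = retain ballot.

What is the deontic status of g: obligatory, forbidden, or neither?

Obligatory

F(~n) at premise 7 means O(n).
The contrapositive of premise 2 (O(~q ⊃ ~n)) is O(n ⊃ q), and O(n) is already established, so O(q).
The contrapositive of premise 1 (O(p ⊃ ~q)) is O(q ⊃ ~p), and O(q) is already established, so O(~p).
Premise 3 is O(~s ⊃ p); contrapositively O(~p ⊃ s). Since O(~p) holds, K gives O(s).
Applying K to premise 5 (O(s ⊃ g)) and O(s) yields O(g).
Premises 4, 6, 8, 9 do not contribute to this derivation.
Hence g is obligatory.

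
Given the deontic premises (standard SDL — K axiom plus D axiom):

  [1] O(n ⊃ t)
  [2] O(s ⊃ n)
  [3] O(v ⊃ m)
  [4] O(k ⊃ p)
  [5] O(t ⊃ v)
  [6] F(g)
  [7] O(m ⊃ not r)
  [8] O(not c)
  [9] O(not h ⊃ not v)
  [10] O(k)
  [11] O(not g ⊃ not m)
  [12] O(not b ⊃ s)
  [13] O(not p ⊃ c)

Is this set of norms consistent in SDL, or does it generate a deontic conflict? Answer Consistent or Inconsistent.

Consistent

Premise 13 is O(not p ⊃ c), but O(not p) is not derivable from the premises, so it does not yield O(c).
So O(c) is not derivable, and the apparent clash with O(not c) does not arise.
A world satisfying every obligation exists (e.g. b=true, c=false, g=false, h=false, k=true, m=false, n=false, p=true, r=false, s=false, t=false, v=false); no atom is both obligatory and forbidden, so the set is consistent.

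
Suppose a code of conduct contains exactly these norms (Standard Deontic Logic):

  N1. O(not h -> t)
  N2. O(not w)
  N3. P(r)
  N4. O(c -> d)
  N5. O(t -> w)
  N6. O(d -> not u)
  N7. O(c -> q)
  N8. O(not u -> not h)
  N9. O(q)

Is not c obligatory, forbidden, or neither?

Obligatory

From premise 2 we have O(not w).
Premise 5 is O(t -> w); contrapositively O(not w -> not t). Since O(not w) holds, K gives O(not t).
Premise 1, O(not h -> t), contraposes to O(not t -> h); with O(not t) we get O(h).
Premise 8, O(not u -> not h), contraposes to O(h -> u); with O(h) we get O(u).
Premise 6, O(d -> not u), contraposes to O(u -> not d); with O(u) we get O(not d).
Premise 4, O(c -> d), contraposes to O(not d -> not c); with O(not d) we get O(not c).
Premises 3, 7, 9 do not contribute to this derivation.
Hence not c is obligatory.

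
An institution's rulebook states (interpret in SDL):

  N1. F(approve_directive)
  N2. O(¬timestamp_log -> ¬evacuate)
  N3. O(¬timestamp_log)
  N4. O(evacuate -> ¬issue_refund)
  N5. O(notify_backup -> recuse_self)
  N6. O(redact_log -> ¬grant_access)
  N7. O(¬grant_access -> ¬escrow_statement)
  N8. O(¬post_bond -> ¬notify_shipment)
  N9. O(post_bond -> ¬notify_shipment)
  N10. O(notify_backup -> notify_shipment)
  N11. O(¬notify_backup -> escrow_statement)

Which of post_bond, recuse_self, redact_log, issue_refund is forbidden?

Premises 9 and 8 cover both cases: O(post_bond -> ¬notify_shipment) and O(¬post_bond -> ¬notify_shipment). Since post_bond ∨ ¬post_bond is a tautology, O(¬notify_shipment) follows.
Premise 10 is O(notify_backup -> notify_shipment); contrapositively O(¬notify_shipment -> ¬notify_backup). Since O(¬notify_shipment) holds, K gives O(¬notify_backup).
Premise 11 is O(¬notify_backup -> escrow_statement); since O(¬notify_backup), deontic closure gives O(escrow_statement).
The contrapositive of premise 7 (O(¬grant_access -> ¬escrow_statement)) is O(escrow_statement -> grant_access), and O(escrow_statement) is already established, so O(grant_access).
The contrapositive of premise 6 (O(redact_log -> ¬grant_access)) is O(grant_access -> ¬redact_log), and O(grant_access) is already established, so O(¬redact_log).
So O(¬redact_log) holds, i.e. redact_log is forbidden. None of the other listed options is forbidden under the premises.

redact_log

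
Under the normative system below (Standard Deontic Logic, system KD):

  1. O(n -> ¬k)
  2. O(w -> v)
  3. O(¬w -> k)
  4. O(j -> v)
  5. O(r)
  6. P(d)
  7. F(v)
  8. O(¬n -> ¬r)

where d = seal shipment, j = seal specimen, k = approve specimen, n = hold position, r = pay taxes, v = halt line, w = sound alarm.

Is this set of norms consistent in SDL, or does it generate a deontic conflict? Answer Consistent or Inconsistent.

Inconsistent

Premise 5 states O(r) outright.
Premise 8, O(¬n -> ¬r), contraposes to O(r -> n); with O(r) we get O(n).
With premise 1, O(n -> ¬k), the K-axiom yields O(¬k).
Premise 3, O(¬w -> k), contraposes to O(¬k -> w); with O(¬k) we get O(w).
Premise 2 is O(w -> v); since O(w), deontic closure gives O(v).
Yet premise 7 is F(v), i.e. O(¬v).
We now have both O(v) and O(¬v) — v is simultaneously obligatory and forbidden, violating the D-axiom.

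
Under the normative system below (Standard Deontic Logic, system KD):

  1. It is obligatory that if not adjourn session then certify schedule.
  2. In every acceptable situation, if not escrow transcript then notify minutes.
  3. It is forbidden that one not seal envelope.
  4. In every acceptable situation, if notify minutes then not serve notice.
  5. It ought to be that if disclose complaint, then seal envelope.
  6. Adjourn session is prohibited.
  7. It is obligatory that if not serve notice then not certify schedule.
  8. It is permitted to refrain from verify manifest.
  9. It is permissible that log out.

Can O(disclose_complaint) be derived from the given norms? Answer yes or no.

No

Premise 5 is O(disclose_complaint → seal_envelope); even if O(seal_envelope) held, inferring O(disclose_complaint) would be affirming the consequent — invalid.
No other premise forces O(disclose_complaint). An ideal world satisfying every premise can still have disclose_complaint false, so O(disclose_complaint) is not derivable.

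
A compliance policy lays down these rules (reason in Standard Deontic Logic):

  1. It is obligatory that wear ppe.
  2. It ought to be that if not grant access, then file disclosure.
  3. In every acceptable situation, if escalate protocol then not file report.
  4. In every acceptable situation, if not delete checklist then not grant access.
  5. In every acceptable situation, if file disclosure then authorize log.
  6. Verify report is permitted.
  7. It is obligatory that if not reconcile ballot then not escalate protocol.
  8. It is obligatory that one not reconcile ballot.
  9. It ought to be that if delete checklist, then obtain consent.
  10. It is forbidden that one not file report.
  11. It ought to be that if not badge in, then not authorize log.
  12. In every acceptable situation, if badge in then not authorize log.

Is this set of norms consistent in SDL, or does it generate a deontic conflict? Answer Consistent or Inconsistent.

Premise 3 is O(escalate_protocol → ¬file_report), but O(escalate_protocol) is not derivable from the premises, so it does not yield O(¬file_report).
So O(¬file_report) is not derivable, and the apparent clash with O(file_report) does not arise.
A world satisfying every obligation exists (e.g. authorize_log=false, badge_in=false, delete_checklist=true, escalate_protocol=false, file_disclosure=false, file_report=true, grant_access=true, obtain_consent=true, reconcile_ballot=false, verify_report=false, wear_ppe=true); no atom is both obligatory and forbidden, so the set is consistent.

Consistent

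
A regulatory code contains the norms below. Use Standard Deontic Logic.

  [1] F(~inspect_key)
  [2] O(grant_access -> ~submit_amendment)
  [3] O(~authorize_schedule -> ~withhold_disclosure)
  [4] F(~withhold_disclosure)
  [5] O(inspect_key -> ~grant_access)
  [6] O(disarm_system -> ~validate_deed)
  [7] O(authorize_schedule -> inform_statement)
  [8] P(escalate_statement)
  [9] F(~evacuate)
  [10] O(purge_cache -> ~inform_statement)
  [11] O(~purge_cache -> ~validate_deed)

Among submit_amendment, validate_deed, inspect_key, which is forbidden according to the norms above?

validate_deed

Premise 4 is F(~withhold_disclosure), i.e. O(withhold_disclosure).
Premise 3 is O(~authorize_schedule -> ~withhold_disclosure); contrapositively O(withhold_disclosure -> authorize_schedule). Since O(withhold_disclosure) holds, K gives O(authorize_schedule).
With premise 7, O(authorize_schedule -> inform_statement), the K-axiom yields O(inform_statement).
Premise 10, O(purge_cache -> ~inform_statement), contraposes to O(inform_statement -> ~purge_cache); with O(inform_statement) we get O(~purge_cache).
With premise 11, O(~purge_cache -> ~validate_deed), the K-axiom yields O(~validate_deed).
So O(~validate_deed) holds, i.e. validate_deed is forbidden. None of the other listed options is forbidden under the premises.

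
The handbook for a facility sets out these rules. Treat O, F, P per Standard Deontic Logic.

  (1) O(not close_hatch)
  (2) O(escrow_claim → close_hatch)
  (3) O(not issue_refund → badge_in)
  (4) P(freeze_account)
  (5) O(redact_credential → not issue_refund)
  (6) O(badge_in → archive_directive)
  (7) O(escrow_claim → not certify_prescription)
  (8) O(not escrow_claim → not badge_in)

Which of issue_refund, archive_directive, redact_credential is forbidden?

Premise 1 gives O(not close_hatch).
Premise 2 is O(escrow_claim → close_hatch); contrapositively O(not close_hatch → not escrow_claim). Since O(not close_hatch) holds, K gives O(not escrow_claim).
Premise 8 is O(not escrow_claim → not badge_in); since O(not escrow_claim), deontic closure gives O(not badge_in).
The contrapositive of premise 3 (O(not issue_refund → badge_in)) is O(not badge_in → issue_refund), and O(not badge_in) is already established, so O(issue_refund).
Premise 5, O(redact_credential → not issue_refund), contraposes to O(issue_refund → not redact_credential); with O(issue_refund) we get O(not redact_credential).
So O(not redact_credential) holds, i.e. redact_credential is forbidden. None of the other listed options is forbidden under the premises.

redact_credential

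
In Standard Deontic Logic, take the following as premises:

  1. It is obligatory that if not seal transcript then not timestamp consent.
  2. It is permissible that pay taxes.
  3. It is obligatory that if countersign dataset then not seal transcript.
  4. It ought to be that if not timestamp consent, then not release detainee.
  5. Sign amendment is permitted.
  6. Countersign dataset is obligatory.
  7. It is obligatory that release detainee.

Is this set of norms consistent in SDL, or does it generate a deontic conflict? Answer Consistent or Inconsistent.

Inconsistent

From premise 7 we have O(release_detainee).
Premise 4, O(¬timestamp_consent → ¬release_detainee), contraposes to O(release_detainee → timestamp_consent); with O(release_detainee) we get O(timestamp_consent).
The contrapositive of premise 1 (O(¬seal_transcript → ¬timestamp_consent)) is O(timestamp_consent → seal_transcript), and O(timestamp_consent) is already established, so O(seal_transcript).
The contrapositive of premise 3 (O(countersign_dataset → ¬seal_transcript)) is O(seal_transcript → ¬countersign_dataset), and O(seal_transcript) is already established, so O(¬countersign_dataset).
Yet premise 6 states O(countersign_dataset).
We now have both O(¬countersign_dataset) and O(countersign_dataset) — countersign_dataset is simultaneously obligatory and forbidden, violating the D-axiom.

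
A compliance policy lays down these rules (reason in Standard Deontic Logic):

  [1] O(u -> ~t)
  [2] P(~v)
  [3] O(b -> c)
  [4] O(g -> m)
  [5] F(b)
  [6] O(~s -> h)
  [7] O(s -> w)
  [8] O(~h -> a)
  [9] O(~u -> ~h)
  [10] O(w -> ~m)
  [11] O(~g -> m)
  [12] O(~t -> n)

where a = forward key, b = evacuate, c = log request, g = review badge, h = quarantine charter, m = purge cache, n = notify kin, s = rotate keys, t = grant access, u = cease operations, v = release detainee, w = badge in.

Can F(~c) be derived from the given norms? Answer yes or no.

No

Premise 3 is O(b -> c), but O(b) is not derivable from the premises, so it does not yield O(c).
No other premise forces O(c). An ideal world satisfying every premise can still have ~c true, so F(~c) is not derivable.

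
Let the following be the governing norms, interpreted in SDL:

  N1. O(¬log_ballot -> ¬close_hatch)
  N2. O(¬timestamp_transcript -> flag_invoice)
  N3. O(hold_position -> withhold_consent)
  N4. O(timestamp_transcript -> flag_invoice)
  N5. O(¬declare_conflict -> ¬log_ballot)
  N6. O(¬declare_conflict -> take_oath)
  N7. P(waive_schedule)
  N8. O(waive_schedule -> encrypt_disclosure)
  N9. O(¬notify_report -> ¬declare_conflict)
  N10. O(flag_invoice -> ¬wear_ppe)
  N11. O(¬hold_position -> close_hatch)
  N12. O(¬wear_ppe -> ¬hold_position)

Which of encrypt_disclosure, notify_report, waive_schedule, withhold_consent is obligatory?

notify_report

Premises 2 and 4 cover both cases: O(¬timestamp_transcript -> flag_invoice) and O(timestamp_transcript -> flag_invoice). Since ¬timestamp_transcript ∨ timestamp_transcript is a tautology, O(flag_invoice) follows.
Premise 10 is O(flag_invoice -> ¬wear_ppe); since O(flag_invoice), deontic closure gives O(¬wear_ppe).
From O(¬wear_ppe) and premise 12, O(¬wear_ppe -> ¬hold_position), we obtain O(¬hold_position).
Premise 11 is O(¬hold_position -> close_hatch); since O(¬hold_position), deontic closure gives O(close_hatch).
The contrapositive of premise 1 (O(¬log_ballot -> ¬close_hatch)) is O(close_hatch -> log_ballot), and O(close_hatch) is already established, so O(log_ballot).
The contrapositive of premise 5 (O(¬declare_conflict -> ¬log_ballot)) is O(log_ballot -> declare_conflict), and O(log_ballot) is already established, so O(declare_conflict).
Premise 9, O(¬notify_report -> ¬declare_conflict), contraposes to O(declare_conflict -> notify_report); with O(declare_conflict) we get O(notify_report).
So O(notify_report) holds — notify_report is obligatory. None of the other listed options is made obligatory by any chain of premises.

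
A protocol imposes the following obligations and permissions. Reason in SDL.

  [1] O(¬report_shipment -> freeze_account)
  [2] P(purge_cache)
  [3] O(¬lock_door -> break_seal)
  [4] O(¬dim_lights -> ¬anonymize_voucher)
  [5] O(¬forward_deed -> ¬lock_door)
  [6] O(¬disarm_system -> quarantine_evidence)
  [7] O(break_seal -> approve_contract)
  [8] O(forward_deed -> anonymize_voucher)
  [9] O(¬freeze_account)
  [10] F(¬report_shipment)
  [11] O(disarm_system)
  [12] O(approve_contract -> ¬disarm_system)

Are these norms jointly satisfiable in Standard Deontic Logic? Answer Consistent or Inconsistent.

Consistent

Premise 1 is O(¬report_shipment -> freeze_account), but O(¬report_shipment) is not derivable from the premises, so it does not yield O(freeze_account).
So O(freeze_account) is not derivable, and the apparent clash with O(¬freeze_account) does not arise.
A world satisfying every obligation exists (e.g. anonymize_voucher=true, approve_contract=false, break_seal=false, dim_lights=true, disarm_system=true, forward_deed=true, freeze_account=false, lock_door=true, purge_cache=false, quarantine_evidence=false, report_shipment=true); no atom is both obligatory and forbidden, so the set is consistent.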